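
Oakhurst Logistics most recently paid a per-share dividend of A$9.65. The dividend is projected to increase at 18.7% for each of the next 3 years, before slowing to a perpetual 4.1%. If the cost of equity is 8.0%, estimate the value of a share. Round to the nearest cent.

A$377.05

Two-stage DDM. Project D₁…D_3 at 0.187, terminal growth 0.041, discount at r = 0.08.
D_1 = 11.4546
D_2 = 13.5966
D_3 = 16.1391
Terminal value at t=3: TV = D_4/(r−g) = 16.8008/(0.08−0.041) = 430.7900
P₀ = 11.4546/(1+0.08)^1 + 13.5966/(1+0.08)^2 + 16.1391/(1+0.08)^3 + 430.7900/(1+0.08)^3 = 377.0496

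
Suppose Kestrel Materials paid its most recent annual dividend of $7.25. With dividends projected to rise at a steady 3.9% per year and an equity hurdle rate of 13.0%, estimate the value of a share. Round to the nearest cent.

Gordon growth model: P₀ = D₁/(r − g). D₁ = 7.25 × (1 + 0.039) = 7.5327.
P₀ = 7.5327 / (0.13 − 0.039) = 7.5327 / 0.091 = 82.7775

$82.78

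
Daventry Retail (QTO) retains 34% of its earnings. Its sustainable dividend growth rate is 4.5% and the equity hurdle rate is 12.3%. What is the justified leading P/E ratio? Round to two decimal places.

8.46

Payout ratio b = 1 − 0.34 = 0.66.
Justified leading P/E = b/(r−g) = 0.66/(0.123−0.045) = 8.4615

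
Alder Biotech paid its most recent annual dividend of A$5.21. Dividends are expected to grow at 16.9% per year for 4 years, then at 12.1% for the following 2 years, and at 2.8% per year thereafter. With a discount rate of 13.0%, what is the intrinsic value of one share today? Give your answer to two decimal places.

Three-stage DDM. Project D₁…D_6; terminal Gordon value at t=6 with g = 0.028; discount at r = 0.13.
D_1 = 6.0905
D_2 = 7.1198
D_3 = 8.3230
D_4 = 9.7296
D_5 = 10.9069
D_6 = 12.2266
TV_6 = 12.5690/(0.13−0.028) = 123.2253
P₀ = Σ Dₜ/(1+r)ᵗ + TV_6/(1+r)^6 = 93.6812

A$93.68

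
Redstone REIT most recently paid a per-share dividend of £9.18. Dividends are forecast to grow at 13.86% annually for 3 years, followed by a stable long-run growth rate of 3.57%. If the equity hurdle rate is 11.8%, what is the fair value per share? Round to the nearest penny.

£150.60

Two-stage DDM. Project D₁…D_3 at 0.1386, terminal growth 0.0357, discount at r = 0.118.
D_1 = 10.4523
D_2 = 11.9010
D_3 = 13.5505
Terminal value at t=3: TV = D_4/(r−g) = 14.0343/(0.118−0.0357) = 170.5259
P₀ = 10.4523/(1+0.118)^1 + 11.9010/(1+0.118)^2 + 13.5505/(1+0.118)^3 + 170.5259/(1+0.118)^3 = 150.5969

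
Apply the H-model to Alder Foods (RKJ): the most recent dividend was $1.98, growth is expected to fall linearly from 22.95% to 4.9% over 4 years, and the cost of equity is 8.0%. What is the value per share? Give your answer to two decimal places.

$90.06

H-model: P₀ = D₀[(1+g_L) + H(g_S−g_L)]/(r−g_L), with H = 4/2 = 2.
P₀ = 1.98 × [(1+0.049) + 2×(0.2295−0.049)] / (0.08−0.049)
   = 1.98 × 1.4100 / 0.031 = 90.0581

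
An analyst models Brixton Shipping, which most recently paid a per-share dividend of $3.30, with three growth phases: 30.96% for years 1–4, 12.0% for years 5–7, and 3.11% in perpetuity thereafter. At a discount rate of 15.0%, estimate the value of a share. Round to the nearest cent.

$78.72

Three-stage DDM. Project D₁…D_7; terminal Gordon value at t=7 with g = 0.0311; discount at r = 0.15.
D_1 = 4.3217
D_2 = 5.6597
D_3 = 7.4119
D_4 = 9.7066
D_5 = 10.8714
D_6 = 12.1760
D_7 = 13.6371
TV_7 = 14.0612/(0.15−0.0311) = 118.2610
P₀ = Σ Dₜ/(1+r)ᵗ + TV_7/(1+r)^7 = 78.7152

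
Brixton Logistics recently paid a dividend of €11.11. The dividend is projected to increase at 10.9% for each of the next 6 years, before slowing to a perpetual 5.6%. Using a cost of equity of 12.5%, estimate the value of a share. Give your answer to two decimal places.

Two-stage DDM. Project D₁…D_6 at 0.109, terminal growth 0.056, discount at r = 0.125.
D_1 = 12.3210
D_2 = 13.6640
D_3 = 15.1534
D_4 = 16.8051
D_5 = 18.6368
D_6 = 20.6682
Terminal value at t=6: TV = D_7/(r−g) = 21.8257/(0.125−0.056) = 316.3138
P₀ = 12.3210/(1+0.125)^1 + 13.6640/(1+0.125)^2 + 15.1534/(1+0.125)^3 + 16.8051/(1+0.125)^4 + 18.6368/(1+0.125)^5 + 20.6682/(1+0.125)^6 + 316.3138/(1+0.125)^6 = 219.4475

€219.45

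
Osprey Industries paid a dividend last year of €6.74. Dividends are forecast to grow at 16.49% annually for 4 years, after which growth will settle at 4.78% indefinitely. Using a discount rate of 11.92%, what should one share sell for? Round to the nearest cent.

€145.91

Two-stage DDM. Project D₁…D_4 at 0.1649, terminal growth 0.0478, discount at r = 0.1192.
D_1 = 7.8514
D_2 = 9.1461
D_3 = 10.6543
D_4 = 12.4112
Terminal value at t=4: TV = D_5/(r−g) = 13.0045/(0.1192−0.0478) = 182.1355
P₀ = 7.8514/(1+0.1192)^1 + 9.1461/(1+0.1192)^2 + 10.6543/(1+0.1192)^3 + 12.4112/(1+0.1192)^4 + 182.1355/(1+0.1192)^4 = 145.9085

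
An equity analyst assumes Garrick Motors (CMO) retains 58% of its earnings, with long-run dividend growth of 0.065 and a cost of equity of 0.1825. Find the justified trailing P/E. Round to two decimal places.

3.81

Payout ratio b = 1 − 0.58 = 0.42.
Justified trailing P/E = b(1+g)/(r−g) = 0.42×(1+0.065)/(0.1825−0.065) = 3.8068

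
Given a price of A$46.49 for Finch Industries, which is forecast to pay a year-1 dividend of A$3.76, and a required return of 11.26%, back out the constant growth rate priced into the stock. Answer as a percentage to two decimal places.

From P₀ = D₁/(r − g), the implied growth is g = r − D₁/P₀.
g = 0.1126 − 3.76/46.49 = 0.1126 − 0.08088 = 0.03172

3.17%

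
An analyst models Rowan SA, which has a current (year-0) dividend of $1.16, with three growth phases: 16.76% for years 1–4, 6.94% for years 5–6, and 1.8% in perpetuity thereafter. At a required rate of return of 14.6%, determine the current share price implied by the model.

$15.77

Three-stage DDM. Project D₁…D_6; terminal Gordon value at t=6 with g = 0.018; discount at r = 0.146.
D_1 = 1.3544
D_2 = 1.5814
D_3 = 1.8465
D_4 = 2.1559
D_5 = 2.3055
D_6 = 2.4656
TV_6 = 2.5099/(0.146−0.018) = 19.6089
P₀ = Σ Dₜ/(1+r)ᵗ + TV_6/(1+r)^6 = 15.7742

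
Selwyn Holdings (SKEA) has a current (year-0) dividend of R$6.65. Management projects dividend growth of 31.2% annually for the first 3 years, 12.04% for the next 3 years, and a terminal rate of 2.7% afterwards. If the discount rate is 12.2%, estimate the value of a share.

R$173.76

Three-stage DDM. Project D₁…D_6; terminal Gordon value at t=6 with g = 0.027; discount at r = 0.122.
D_1 = 8.7248
D_2 = 11.4469
D_3 = 15.0184
D_4 = 16.8266
D_5 = 18.8525
D_6 = 21.1224
TV_6 = 21.6927/(0.122−0.027) = 228.3438
P₀ = Σ Dₜ/(1+r)ᵗ + TV_6/(1+r)^6 = 173.7634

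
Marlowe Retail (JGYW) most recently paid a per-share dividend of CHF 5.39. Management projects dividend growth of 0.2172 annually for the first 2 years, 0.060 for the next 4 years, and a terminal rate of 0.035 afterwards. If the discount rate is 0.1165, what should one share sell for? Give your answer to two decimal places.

Three-stage DDM. Project D₁…D_6; terminal Gordon value at t=6 with g = 0.035; discount at r = 0.1165.
D_1 = 6.5607
D_2 = 7.9857
D_3 = 8.4648
D_4 = 8.9727
D_5 = 9.5111
D_6 = 10.0818
TV_6 = 10.4346/(0.1165−0.035) = 128.0321
P₀ = Σ Dₜ/(1+r)ᵗ + TV_6/(1+r)^6 = 100.9196

CHF 100.92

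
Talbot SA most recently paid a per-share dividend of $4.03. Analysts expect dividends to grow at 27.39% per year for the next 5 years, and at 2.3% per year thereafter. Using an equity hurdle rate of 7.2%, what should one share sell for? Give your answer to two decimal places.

$234.21

Two-stage DDM. Project D₁…D_5 at 0.2739, terminal growth 0.023, discount at r = 0.072.
D_1 = 5.1338
D_2 = 6.5400
D_3 = 8.3313
D_4 = 10.6132
D_5 = 13.5202
Terminal value at t=5: TV = D_6/(r−g) = 13.8311/(0.072−0.023) = 282.2678
P₀ = 5.1338/(1+0.072)^1 + 6.5400/(1+0.072)^2 + 8.3313/(1+0.072)^3 + 10.6132/(1+0.072)^4 + 13.5202/(1+0.072)^5 + 282.2678/(1+0.072)^5 = 234.2120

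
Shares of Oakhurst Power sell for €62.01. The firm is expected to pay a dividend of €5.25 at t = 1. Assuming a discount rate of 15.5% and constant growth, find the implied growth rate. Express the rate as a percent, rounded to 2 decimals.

From P₀ = D₁/(r − g), the implied growth is g = r − D₁/P₀.
g = 0.155 − 5.25/62.01 = 0.155 − 0.08466 = 0.07034

7.03%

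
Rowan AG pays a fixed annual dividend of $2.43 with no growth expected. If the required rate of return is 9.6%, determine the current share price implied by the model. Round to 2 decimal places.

Zero-growth DDM (perpetuity): P₀ = D/r = 2.43 / 0.096 = 25.3125

$25.31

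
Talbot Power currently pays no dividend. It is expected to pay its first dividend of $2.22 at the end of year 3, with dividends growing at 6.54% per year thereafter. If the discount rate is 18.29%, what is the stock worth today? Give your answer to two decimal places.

Deferred-dividend DDM. At t=2 the remaining stream is a growing perpetuity with first payment D_3 = 2.22.
V_2 = D_3/(r−g) = 2.22/(0.1829−0.0654) = 18.8936
P₀ = V_2/(1+r)^2 = 18.8936/(1+0.1829)^2 = 13.5027

$13.50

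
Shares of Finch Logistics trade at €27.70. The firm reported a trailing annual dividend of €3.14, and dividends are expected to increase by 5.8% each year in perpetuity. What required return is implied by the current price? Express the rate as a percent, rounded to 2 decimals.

Rearranging the constant-growth DDM: r = D₁/P₀ + g.
D₁ = 3.14 × (1 + 0.058) = 3.3221.
r = 3.3221 / 27.70 + 0.058 = 0.11993 + 0.058 = 0.17793

17.79%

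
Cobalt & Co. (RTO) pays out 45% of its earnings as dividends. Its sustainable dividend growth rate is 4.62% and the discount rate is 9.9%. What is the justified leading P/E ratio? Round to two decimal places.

Justified leading P/E = b/(r−g) = 0.45/(0.099−0.0462) = 8.5227

8.52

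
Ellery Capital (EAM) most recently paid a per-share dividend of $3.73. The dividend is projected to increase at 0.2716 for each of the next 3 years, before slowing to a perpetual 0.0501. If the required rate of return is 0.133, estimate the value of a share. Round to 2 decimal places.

$80.95

Two-stage DDM. Project D₁…D_3 at 0.2716, terminal growth 0.0501, discount at r = 0.133.
D_1 = 4.7431
D_2 = 6.0313
D_3 = 7.6694
Terminal value at t=3: TV = D_4/(r−g) = 8.0536/(0.133−0.0501) = 97.1486
P₀ = 4.7431/(1+0.133)^1 + 6.0313/(1+0.133)^2 + 7.6694/(1+0.133)^3 + 97.1486/(1+0.133)^3 = 80.9533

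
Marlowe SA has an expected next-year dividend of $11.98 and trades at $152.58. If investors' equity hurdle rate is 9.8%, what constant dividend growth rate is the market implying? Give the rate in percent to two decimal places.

1.95%

From P₀ = D₁/(r − g), the implied growth is g = r − D₁/P₀.
g = 0.098 − 11.98/152.58 = 0.098 − 0.07852 = 0.01948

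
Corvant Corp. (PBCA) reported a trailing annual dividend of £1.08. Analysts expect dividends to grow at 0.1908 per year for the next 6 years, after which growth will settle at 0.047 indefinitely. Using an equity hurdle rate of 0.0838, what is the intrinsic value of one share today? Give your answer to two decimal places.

Two-stage DDM. Project D₁…D_6 at 0.1908, terminal growth 0.047, discount at r = 0.0838.
D_1 = 1.2861
D_2 = 1.5314
D_3 = 1.8236
D_4 = 2.1716
D_5 = 2.5859
D_6 = 3.0793
Terminal value at t=6: TV = D_7/(r−g) = 3.2241/(0.0838−0.047) = 87.6104
P₀ = 1.2861/(1+0.0838)^1 + 1.5314/(1+0.0838)^2 + 1.8236/(1+0.0838)^3 + 2.1716/(1+0.0838)^4 + 2.5859/(1+0.0838)^5 + 3.0793/(1+0.0838)^6 + 87.6104/(1+0.0838)^6 = 63.1842

£63.18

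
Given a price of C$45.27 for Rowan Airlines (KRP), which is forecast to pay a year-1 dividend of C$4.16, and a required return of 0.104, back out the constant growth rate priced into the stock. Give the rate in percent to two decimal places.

1.21%

From P₀ = D₁/(r − g), the implied growth is g = r − D₁/P₀.
g = 0.104 − 4.16/45.27 = 0.104 − 0.09189 = 0.01211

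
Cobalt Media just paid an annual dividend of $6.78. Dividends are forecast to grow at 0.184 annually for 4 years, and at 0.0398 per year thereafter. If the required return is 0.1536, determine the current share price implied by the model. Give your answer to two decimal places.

Two-stage DDM. Project D₁…D_4 at 0.184, terminal growth 0.0398, discount at r = 0.1536.
D_1 = 8.0275
D_2 = 9.5046
D_3 = 11.2534
D_4 = 13.3241
Terminal value at t=4: TV = D_5/(r−g) = 13.8544/(0.1536−0.0398) = 121.7430
P₀ = 8.0275/(1+0.1536)^1 + 9.5046/(1+0.1536)^2 + 11.2534/(1+0.1536)^3 + 13.3241/(1+0.1536)^4 + 121.7430/(1+0.1536)^4 = 97.6965

$97.70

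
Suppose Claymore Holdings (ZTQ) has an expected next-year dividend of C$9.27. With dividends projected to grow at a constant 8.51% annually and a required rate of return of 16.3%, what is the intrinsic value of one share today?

Gordon growth model: P₀ = D₁/(r − g), with D₁ = 9.27 given directly.
P₀ = 9.2700 / (0.163 − 0.0851) = 9.2700 / 0.0779 = 118.9987

C$119.00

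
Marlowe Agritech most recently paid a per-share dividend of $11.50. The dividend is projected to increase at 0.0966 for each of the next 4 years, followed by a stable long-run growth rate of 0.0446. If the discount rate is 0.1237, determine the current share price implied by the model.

$181.03

Two-stage DDM. Project D₁…D_4 at 0.0966, terminal growth 0.0446, discount at r = 0.1237.
D_1 = 12.6109
D_2 = 13.8291
D_3 = 15.1650
D_4 = 16.6299
Terminal value at t=4: TV = D_5/(r−g) = 17.3716/(0.1237−0.0446) = 219.6162
P₀ = 12.6109/(1+0.1237)^1 + 13.8291/(1+0.1237)^2 + 15.1650/(1+0.1237)^3 + 16.6299/(1+0.1237)^4 + 219.6162/(1+0.1237)^4 = 181.0335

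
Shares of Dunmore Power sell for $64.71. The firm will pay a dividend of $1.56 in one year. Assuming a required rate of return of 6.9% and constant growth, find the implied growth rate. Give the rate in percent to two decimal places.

From P₀ = D₁/(r − g), the implied growth is g = r − D₁/P₀.
g = 0.069 − 1.56/64.71 = 0.069 − 0.02411 = 0.04489

4.49%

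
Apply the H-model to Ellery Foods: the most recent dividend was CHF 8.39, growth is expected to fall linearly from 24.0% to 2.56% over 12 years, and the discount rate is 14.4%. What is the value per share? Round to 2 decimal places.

CHF 163.83

H-model: P₀ = D₀[(1+g_L) + H(g_S−g_L)]/(r−g_L), with H = 12/2 = 6.
P₀ = 8.39 × [(1+0.0256) + 6×(0.24−0.0256)] / (0.144−0.0256)
   = 8.39 × 2.3120 / 0.1184 = 163.8318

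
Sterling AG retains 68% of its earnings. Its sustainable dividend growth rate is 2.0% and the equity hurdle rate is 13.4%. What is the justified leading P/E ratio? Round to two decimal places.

2.81

Payout ratio b = 1 − 0.68 = 0.32.
Justified leading P/E = b/(r−g) = 0.32/(0.134−0.02) = 2.8070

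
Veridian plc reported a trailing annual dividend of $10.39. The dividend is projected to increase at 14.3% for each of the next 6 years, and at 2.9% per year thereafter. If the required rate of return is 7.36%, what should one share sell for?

Two-stage DDM. Project D₁…D_6 at 0.143, terminal growth 0.029, discount at r = 0.0736.
D_1 = 11.8758
D_2 = 13.5740
D_3 = 15.5151
D_4 = 17.7337
D_5 = 20.2697
D_6 = 23.1682
Terminal value at t=6: TV = D_7/(r−g) = 23.8401/(0.0736−0.029) = 534.5317
P₀ = 11.8758/(1+0.0736)^1 + 13.5740/(1+0.0736)^2 + 15.5151/(1+0.0736)^3 + 17.7337/(1+0.0736)^4 + 20.2697/(1+0.0736)^5 + 23.1682/(1+0.0736)^6 + 534.5317/(1+0.0736)^6 = 427.1407

$427.14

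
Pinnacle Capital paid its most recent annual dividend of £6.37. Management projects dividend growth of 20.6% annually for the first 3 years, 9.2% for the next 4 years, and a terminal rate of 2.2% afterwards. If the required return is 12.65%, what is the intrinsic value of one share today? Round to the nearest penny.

£118.38

Three-stage DDM. Project D₁…D_7; terminal Gordon value at t=7 with g = 0.022; discount at r = 0.1265.
D_1 = 7.6822
D_2 = 9.2648
D_3 = 11.1733
D_4 = 12.2012
D_5 = 13.3238
D_6 = 14.5495
D_7 = 15.8881
TV_7 = 16.2376/(0.1265−0.022) = 155.3841
P₀ = Σ Dₜ/(1+r)ᵗ + TV_7/(1+r)^7 = 118.3767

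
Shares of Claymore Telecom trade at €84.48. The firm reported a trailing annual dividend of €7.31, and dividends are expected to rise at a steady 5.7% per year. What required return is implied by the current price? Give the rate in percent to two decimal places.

Rearranging the constant-growth DDM: r = D₁/P₀ + g.
D₁ = 7.31 × (1 + 0.057) = 7.7267.
r = 7.7267 / 84.48 + 0.057 = 0.09146 + 0.057 = 0.14846

14.85%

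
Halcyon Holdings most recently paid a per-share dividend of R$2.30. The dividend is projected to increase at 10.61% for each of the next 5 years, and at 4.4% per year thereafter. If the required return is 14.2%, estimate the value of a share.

R$31.35

Two-stage DDM. Project D₁…D_5 at 0.1061, terminal growth 0.044, discount at r = 0.142.
D_1 = 2.5440
D_2 = 2.8140
D_3 = 3.1125
D_4 = 3.4427
D_5 = 3.8080
Terminal value at t=5: TV = D_6/(r−g) = 3.9756/(0.142−0.044) = 40.5671
P₀ = 2.5440/(1+0.142)^1 + 2.8140/(1+0.142)^2 + 3.1125/(1+0.142)^3 + 3.4427/(1+0.142)^4 + 3.8080/(1+0.142)^5 + 40.5671/(1+0.142)^5 = 31.3453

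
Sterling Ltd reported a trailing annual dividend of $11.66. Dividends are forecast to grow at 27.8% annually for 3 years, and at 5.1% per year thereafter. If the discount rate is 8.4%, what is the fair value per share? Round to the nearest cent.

Two-stage DDM. Project D₁…D_3 at 0.278, terminal growth 0.051, discount at r = 0.084.
D_1 = 14.9015
D_2 = 19.0441
D_3 = 24.3383
Terminal value at t=3: TV = D_4/(r−g) = 25.5796/(0.084−0.051) = 775.1395
P₀ = 14.9015/(1+0.084)^1 + 19.0441/(1+0.084)^2 + 24.3383/(1+0.084)^3 + 775.1395/(1+0.084)^3 = 657.6053

$657.61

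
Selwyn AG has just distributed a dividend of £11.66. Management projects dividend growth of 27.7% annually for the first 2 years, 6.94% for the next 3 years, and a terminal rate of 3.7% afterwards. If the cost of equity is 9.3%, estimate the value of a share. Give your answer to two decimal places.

£351.31

Three-stage DDM. Project D₁…D_5; terminal Gordon value at t=5 with g = 0.037; discount at r = 0.093.
D_1 = 14.8898
D_2 = 19.0143
D_3 = 20.3339
D_4 = 21.7451
D_5 = 23.2542
TV_5 = 24.1146/(0.093−0.037) = 430.6174
P₀ = Σ Dₜ/(1+r)ᵗ + TV_5/(1+r)^5 = 351.3073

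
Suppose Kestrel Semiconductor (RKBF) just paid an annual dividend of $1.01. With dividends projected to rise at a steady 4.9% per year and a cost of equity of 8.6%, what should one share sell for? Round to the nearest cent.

$28.63

Gordon growth model: P₀ = D₁/(r − g). D₁ = 1.01 × (1 + 0.049) = 1.0595.
P₀ = 1.0595 / (0.086 − 0.049) = 1.0595 / 0.037 = 28.6349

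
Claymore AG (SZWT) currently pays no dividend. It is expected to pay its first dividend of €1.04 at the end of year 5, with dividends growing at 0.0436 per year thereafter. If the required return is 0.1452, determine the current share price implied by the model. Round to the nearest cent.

Deferred-dividend DDM. At t=4 the remaining stream is a growing perpetuity with first payment D_5 = 1.04.
V_4 = D_5/(r−g) = 1.04/(0.1452−0.0436) = 10.2362
P₀ = V_4/(1+r)^4 = 10.2362/(1+0.1452)^4 = 5.9513

€5.95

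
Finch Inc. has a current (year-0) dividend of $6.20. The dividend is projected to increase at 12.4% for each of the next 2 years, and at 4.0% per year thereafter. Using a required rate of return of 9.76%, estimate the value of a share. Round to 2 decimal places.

Two-stage DDM. Project D₁…D_2 at 0.124, terminal growth 0.04, discount at r = 0.0976.
D_1 = 6.9688
D_2 = 7.8329
Terminal value at t=2: TV = D_3/(r−g) = 8.1462/(0.0976−0.04) = 141.4279
P₀ = 6.9688/(1+0.0976)^1 + 7.8329/(1+0.0976)^2 + 141.4279/(1+0.0976)^2 = 130.2453

$130.25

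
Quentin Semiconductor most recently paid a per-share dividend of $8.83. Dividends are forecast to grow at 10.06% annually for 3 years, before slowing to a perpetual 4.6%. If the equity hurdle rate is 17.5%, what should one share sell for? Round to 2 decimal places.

Two-stage DDM. Project D₁…D_3 at 0.1006, terminal growth 0.046, discount at r = 0.175.
D_1 = 9.7183
D_2 = 10.6960
D_3 = 11.7720
Terminal value at t=3: TV = D_4/(r−g) = 12.3135/(0.175−0.046) = 95.4534
P₀ = 9.7183/(1+0.175)^1 + 10.6960/(1+0.175)^2 + 11.7720/(1+0.175)^3 + 95.4534/(1+0.175)^3 = 82.1154

$82.12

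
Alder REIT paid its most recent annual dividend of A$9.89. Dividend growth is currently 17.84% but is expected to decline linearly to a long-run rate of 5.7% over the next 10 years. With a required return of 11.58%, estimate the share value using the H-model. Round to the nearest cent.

H-model: P₀ = D₀[(1+g_L) + H(g_S−g_L)]/(r−g_L), with H = 10/2 = 5.
P₀ = 9.89 × [(1+0.057) + 5×(0.1784−0.057)] / (0.1158−0.057)
   = 9.89 × 1.6640 / 0.0588 = 279.8803

A$279.88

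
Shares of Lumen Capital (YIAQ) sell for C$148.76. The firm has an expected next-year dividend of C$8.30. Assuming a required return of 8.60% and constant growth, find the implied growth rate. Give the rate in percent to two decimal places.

From P₀ = D₁/(r − g), the implied growth is g = r − D₁/P₀.
g = 0.086 − 8.30/148.76 = 0.086 − 0.05579 = 0.03021

3.02%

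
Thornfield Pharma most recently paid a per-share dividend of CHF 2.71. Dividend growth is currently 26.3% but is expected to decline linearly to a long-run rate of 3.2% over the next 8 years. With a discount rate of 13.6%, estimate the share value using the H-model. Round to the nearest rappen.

CHF 50.97

H-model: P₀ = D₀[(1+g_L) + H(g_S−g_L)]/(r−g_L), with H = 8/2 = 4.
P₀ = 2.71 × [(1+0.032) + 4×(0.263−0.032)] / (0.136−0.032)
   = 2.71 × 1.9560 / 0.104 = 50.9688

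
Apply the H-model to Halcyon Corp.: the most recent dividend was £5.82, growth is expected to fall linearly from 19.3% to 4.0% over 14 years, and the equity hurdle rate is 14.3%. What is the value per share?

£119.28

H-model: P₀ = D₀[(1+g_L) + H(g_S−g_L)]/(r−g_L), with H = 14/2 = 7.
P₀ = 5.82 × [(1+0.04) + 7×(0.193−0.04)] / (0.143−0.04)
   = 5.82 × 2.1110 / 0.103 = 119.2817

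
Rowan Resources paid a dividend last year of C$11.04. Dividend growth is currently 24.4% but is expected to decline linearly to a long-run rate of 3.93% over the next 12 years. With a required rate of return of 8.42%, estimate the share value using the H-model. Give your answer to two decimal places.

C$557.53

H-model: P₀ = D₀[(1+g_L) + H(g_S−g_L)]/(r−g_L), with H = 12/2 = 6.
P₀ = 11.04 × [(1+0.0393) + 6×(0.244−0.0393)] / (0.0842−0.0393)
   = 11.04 × 2.2675 / 0.0449 = 557.5323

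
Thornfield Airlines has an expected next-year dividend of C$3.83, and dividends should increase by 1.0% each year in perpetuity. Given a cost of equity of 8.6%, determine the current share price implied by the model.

Gordon growth model: P₀ = D₁/(r − g), with D₁ = 3.83 given directly.
P₀ = 3.8300 / (0.086 − 0.01) = 3.8300 / 0.076 = 50.3947

C$50.39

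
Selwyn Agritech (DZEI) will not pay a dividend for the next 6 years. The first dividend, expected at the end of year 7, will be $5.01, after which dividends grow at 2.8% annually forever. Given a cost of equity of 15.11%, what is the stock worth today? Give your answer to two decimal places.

$17.49

Deferred-dividend DDM. At t=6 the remaining stream is a growing perpetuity with first payment D_7 = 5.01.
V_6 = D_7/(r−g) = 5.01/(0.1511−0.028) = 40.6986
P₀ = V_6/(1+r)^6 = 40.6986/(1+0.1511)^6 = 17.4945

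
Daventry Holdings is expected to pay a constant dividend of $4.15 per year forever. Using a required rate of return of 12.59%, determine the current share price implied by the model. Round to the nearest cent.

$32.96

Zero-growth DDM (perpetuity): P₀ = D/r = 4.15 / 0.1259 = 32.9627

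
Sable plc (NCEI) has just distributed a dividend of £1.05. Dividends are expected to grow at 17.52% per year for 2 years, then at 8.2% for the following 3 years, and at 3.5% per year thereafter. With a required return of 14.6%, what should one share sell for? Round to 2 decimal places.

£13.80

Three-stage DDM. Project D₁…D_5; terminal Gordon value at t=5 with g = 0.035; discount at r = 0.146.
D_1 = 1.2340
D_2 = 1.4501
D_3 = 1.5691
D_4 = 1.6977
D_5 = 1.8369
TV_5 = 1.9012/(0.146−0.035) = 17.1282
P₀ = Σ Dₜ/(1+r)ᵗ + TV_5/(1+r)^5 = 13.8025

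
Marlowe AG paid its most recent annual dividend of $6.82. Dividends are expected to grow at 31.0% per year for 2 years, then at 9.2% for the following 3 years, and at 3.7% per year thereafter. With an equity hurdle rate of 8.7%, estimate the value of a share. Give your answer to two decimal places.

$256.40

Three-stage DDM. Project D₁…D_5; terminal Gordon value at t=5 with g = 0.037; discount at r = 0.087.
D_1 = 8.9342
D_2 = 11.7038
D_3 = 12.7806
D_4 = 13.9564
D_5 = 15.2403
TV_5 = 15.8042/(0.087−0.037) = 316.0848
P₀ = Σ Dₜ/(1+r)ᵗ + TV_5/(1+r)^5 = 256.3986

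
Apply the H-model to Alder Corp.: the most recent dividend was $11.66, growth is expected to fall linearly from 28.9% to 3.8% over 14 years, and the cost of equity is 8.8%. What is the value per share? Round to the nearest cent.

$651.79

H-model: P₀ = D₀[(1+g_L) + H(g_S−g_L)]/(r−g_L), with H = 14/2 = 7.
P₀ = 11.66 × [(1+0.038) + 7×(0.289−0.038)] / (0.088−0.038)
   = 11.66 × 2.7950 / 0.05 = 651.7940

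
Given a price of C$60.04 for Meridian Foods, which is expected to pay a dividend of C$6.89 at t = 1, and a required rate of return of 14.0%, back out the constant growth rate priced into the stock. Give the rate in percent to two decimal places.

2.52%

From P₀ = D₁/(r − g), the implied growth is g = r − D₁/P₀.
g = 0.14 − 6.89/60.04 = 0.14 − 0.11476 = 0.02524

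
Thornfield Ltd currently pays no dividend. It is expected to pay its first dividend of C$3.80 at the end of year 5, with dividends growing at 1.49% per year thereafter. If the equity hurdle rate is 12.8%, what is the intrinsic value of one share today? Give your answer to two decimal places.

C$20.75

Deferred-dividend DDM. At t=4 the remaining stream is a growing perpetuity with first payment D_5 = 3.80.
V_4 = D_5/(r−g) = 3.80/(0.128−0.0149) = 33.5986
P₀ = V_4/(1+r)^4 = 33.5986/(1+0.128)^4 = 20.7532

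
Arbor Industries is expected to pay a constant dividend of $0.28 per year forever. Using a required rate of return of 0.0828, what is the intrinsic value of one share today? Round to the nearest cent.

$3.38

Zero-growth DDM (perpetuity): P₀ = D/r = 0.28 / 0.0828 = 3.3816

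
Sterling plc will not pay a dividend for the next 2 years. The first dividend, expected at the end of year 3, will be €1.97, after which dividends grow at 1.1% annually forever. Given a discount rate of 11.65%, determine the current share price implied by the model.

€14.98

Deferred-dividend DDM. At t=2 the remaining stream is a growing perpetuity with first payment D_3 = 1.97.
V_2 = D_3/(r−g) = 1.97/(0.1165−0.011) = 18.6730
P₀ = V_2/(1+r)^2 = 18.6730/(1+0.1165)^2 = 14.9795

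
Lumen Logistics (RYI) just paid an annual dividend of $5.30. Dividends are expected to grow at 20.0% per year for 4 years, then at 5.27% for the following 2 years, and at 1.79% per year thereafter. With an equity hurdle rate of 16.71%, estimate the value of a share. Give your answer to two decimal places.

$65.78

Three-stage DDM. Project D₁…D_6; terminal Gordon value at t=6 with g = 0.0179; discount at r = 0.1671.
D_1 = 6.3600
D_2 = 7.6320
D_3 = 9.1584
D_4 = 10.9901
D_5 = 11.5693
D_6 = 12.1790
TV_6 = 12.3970/(0.1671−0.0179) = 83.0895
P₀ = Σ Dₜ/(1+r)ᵗ + TV_6/(1+r)^6 = 65.7760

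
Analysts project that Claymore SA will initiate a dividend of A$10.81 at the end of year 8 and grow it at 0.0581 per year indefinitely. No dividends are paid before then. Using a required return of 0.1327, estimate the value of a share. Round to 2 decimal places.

Deferred-dividend DDM. At t=7 the remaining stream is a growing perpetuity with first payment D_8 = 10.81.
V_7 = D_8/(r−g) = 10.81/(0.1327−0.0581) = 144.9062
P₀ = V_7/(1+r)^7 = 144.9062/(1+0.1327)^7 = 60.5735

A$60.57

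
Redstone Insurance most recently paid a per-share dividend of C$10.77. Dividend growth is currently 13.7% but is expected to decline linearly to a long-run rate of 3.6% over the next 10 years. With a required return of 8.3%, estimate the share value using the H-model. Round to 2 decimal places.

C$353.12

H-model: P₀ = D₀[(1+g_L) + H(g_S−g_L)]/(r−g_L), with H = 10/2 = 5.
P₀ = 10.77 × [(1+0.036) + 5×(0.137−0.036)] / (0.083−0.036)
   = 10.77 × 1.5410 / 0.047 = 353.1185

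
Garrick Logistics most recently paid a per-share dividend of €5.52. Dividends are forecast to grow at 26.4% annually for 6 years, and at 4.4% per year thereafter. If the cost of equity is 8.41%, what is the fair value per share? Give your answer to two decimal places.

€419.70

Two-stage DDM. Project D₁…D_6 at 0.264, terminal growth 0.044, discount at r = 0.0841.
D_1 = 6.9773
D_2 = 8.8193
D_3 = 11.1476
D_4 = 14.0905
D_5 = 17.8104
D_6 = 22.5124
Terminal value at t=6: TV = D_7/(r−g) = 23.5029/(0.0841−0.044) = 586.1080
P₀ = 6.9773/(1+0.0841)^1 + 8.8193/(1+0.0841)^2 + 11.1476/(1+0.0841)^3 + 14.0905/(1+0.0841)^4 + 17.8104/(1+0.0841)^5 + 22.5124/(1+0.0841)^6 + 586.1080/(1+0.0841)^6 = 419.6974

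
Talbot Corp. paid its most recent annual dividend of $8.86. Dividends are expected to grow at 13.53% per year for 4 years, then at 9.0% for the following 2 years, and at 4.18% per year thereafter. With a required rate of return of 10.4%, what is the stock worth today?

Three-stage DDM. Project D₁…D_6; terminal Gordon value at t=6 with g = 0.0418; discount at r = 0.104.
D_1 = 10.0588
D_2 = 11.4197
D_3 = 12.9648
D_4 = 14.7189
D_5 = 16.0436
D_6 = 17.4876
TV_6 = 18.2185/(0.104−0.0418) = 292.9026
P₀ = Σ Dₜ/(1+r)ᵗ + TV_6/(1+r)^6 = 219.2395

$219.24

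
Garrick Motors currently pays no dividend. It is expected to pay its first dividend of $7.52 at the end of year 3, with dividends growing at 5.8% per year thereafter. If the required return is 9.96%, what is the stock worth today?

Deferred-dividend DDM. At t=2 the remaining stream is a growing perpetuity with first payment D_3 = 7.52.
V_2 = D_3/(r−g) = 7.52/(0.0996−0.058) = 180.7692
P₀ = V_2/(1+r)^2 = 180.7692/(1+0.0996)^2 = 149.5048

$149.50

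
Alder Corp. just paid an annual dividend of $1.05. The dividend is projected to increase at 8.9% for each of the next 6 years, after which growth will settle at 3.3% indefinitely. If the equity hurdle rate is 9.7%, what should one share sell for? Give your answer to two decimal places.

$22.36

Two-stage DDM. Project D₁…D_6 at 0.089, terminal growth 0.033, discount at r = 0.097.
D_1 = 1.1435
D_2 = 1.2452
D_3 = 1.3560
D_4 = 1.4767
D_5 = 1.6082
D_6 = 1.7513
Terminal value at t=6: TV = D_7/(r−g) = 1.8091/(0.097−0.033) = 28.2668
P₀ = 1.1435/(1+0.097)^1 + 1.2452/(1+0.097)^2 + 1.3560/(1+0.097)^3 + 1.4767/(1+0.097)^4 + 1.6082/(1+0.097)^5 + 1.7513/(1+0.097)^6 + 28.2668/(1+0.097)^6 = 22.3606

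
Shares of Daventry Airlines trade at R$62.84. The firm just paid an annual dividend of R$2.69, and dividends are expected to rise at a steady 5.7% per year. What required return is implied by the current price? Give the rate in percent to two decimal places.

Rearranging the constant-growth DDM: r = D₁/P₀ + g.
D₁ = 2.69 × (1 + 0.057) = 2.8433.
r = 2.8433 / 62.84 + 0.057 = 0.04525 + 0.057 = 0.10225

10.22%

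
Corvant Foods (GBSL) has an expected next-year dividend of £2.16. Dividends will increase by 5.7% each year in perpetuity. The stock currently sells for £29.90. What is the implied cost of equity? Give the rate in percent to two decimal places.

Rearranging the constant-growth DDM: r = D₁/P₀ + g.
r = 2.1600 / 29.90 + 0.057 = 0.07224 + 0.057 = 0.12924

12.92%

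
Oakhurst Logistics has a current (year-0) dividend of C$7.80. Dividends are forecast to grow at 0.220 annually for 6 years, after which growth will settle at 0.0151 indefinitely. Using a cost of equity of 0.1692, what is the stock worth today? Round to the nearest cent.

C$120.77

Two-stage DDM. Project D₁…D_6 at 0.22, terminal growth 0.0151, discount at r = 0.1692.
D_1 = 9.5160
D_2 = 11.6095
D_3 = 14.1636
D_4 = 17.2796
D_5 = 21.0811
D_6 = 25.7190
Terminal value at t=6: TV = D_7/(r−g) = 26.1073/(0.1692−0.0151) = 169.4181
P₀ = 9.5160/(1+0.1692)^1 + 11.6095/(1+0.1692)^2 + 14.1636/(1+0.1692)^3 + 17.2796/(1+0.1692)^4 + 21.0811/(1+0.1692)^5 + 25.7190/(1+0.1692)^6 + 169.4181/(1+0.1692)^6 = 120.7725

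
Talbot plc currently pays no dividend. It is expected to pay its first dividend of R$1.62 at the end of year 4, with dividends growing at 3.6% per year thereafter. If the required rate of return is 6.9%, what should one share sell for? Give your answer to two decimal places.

Deferred-dividend DDM. At t=3 the remaining stream is a growing perpetuity with first payment D_4 = 1.62.
V_3 = D_4/(r−g) = 1.62/(0.069−0.036) = 49.0909
P₀ = V_3/(1+r)^3 = 49.0909/(1+0.069)^3 = 40.1854

R$40.19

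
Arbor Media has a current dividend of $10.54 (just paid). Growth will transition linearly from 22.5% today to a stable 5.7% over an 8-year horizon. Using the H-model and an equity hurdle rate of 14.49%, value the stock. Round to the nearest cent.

$207.32

H-model: P₀ = D₀[(1+g_L) + H(g_S−g_L)]/(r−g_L), with H = 8/2 = 4.
P₀ = 10.54 × [(1+0.057) + 4×(0.225−0.057)] / (0.1449−0.057)
   = 10.54 × 1.7290 / 0.0879 = 207.3226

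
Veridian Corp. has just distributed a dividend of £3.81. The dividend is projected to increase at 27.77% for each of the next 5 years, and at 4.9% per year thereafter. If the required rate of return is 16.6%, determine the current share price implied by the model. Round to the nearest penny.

Two-stage DDM. Project D₁…D_5 at 0.2777, terminal growth 0.049, discount at r = 0.166.
D_1 = 4.8680
D_2 = 6.2199
D_3 = 7.9472
D_4 = 10.1541
D_5 = 12.9739
Terminal value at t=5: TV = D_6/(r−g) = 13.6096/(0.166−0.049) = 116.3213
P₀ = 4.8680/(1+0.166)^1 + 6.2199/(1+0.166)^2 + 7.9472/(1+0.166)^3 + 10.1541/(1+0.166)^4 + 12.9739/(1+0.166)^5 + 116.3213/(1+0.166)^5 = 79.2481

£79.25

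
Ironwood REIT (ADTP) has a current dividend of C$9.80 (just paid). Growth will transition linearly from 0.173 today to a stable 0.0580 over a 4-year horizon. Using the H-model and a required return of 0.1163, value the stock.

H-model: P₀ = D₀[(1+g_L) + H(g_S−g_L)]/(r−g_L), with H = 4/2 = 2.
P₀ = 9.80 × [(1+0.058) + 2×(0.173−0.058)] / (0.1163−0.058)
   = 9.80 × 1.2880 / 0.0583 = 216.5077

C$216.51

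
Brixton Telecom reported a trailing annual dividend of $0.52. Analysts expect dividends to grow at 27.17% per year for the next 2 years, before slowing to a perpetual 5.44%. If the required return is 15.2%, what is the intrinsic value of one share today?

$8.05

Two-stage DDM. Project D₁…D_2 at 0.2717, terminal growth 0.0544, discount at r = 0.152.
D_1 = 0.6613
D_2 = 0.8410
Terminal value at t=2: TV = D_3/(r−g) = 0.8867/(0.152−0.0544) = 9.0851
P₀ = 0.6613/(1+0.152)^1 + 0.8410/(1+0.152)^2 + 9.0851/(1+0.152)^2 = 8.0535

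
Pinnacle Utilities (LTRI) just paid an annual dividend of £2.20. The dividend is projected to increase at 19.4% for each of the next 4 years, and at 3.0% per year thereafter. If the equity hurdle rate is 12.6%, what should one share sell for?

£40.05

Two-stage DDM. Project D₁…D_4 at 0.194, terminal growth 0.03, discount at r = 0.126.
D_1 = 2.6268
D_2 = 3.1364
D_3 = 3.7449
D_4 = 4.4714
Terminal value at t=4: TV = D_5/(r−g) = 4.6055/(0.126−0.03) = 47.9740
P₀ = 2.6268/(1+0.126)^1 + 3.1364/(1+0.126)^2 + 3.7449/(1+0.126)^3 + 4.4714/(1+0.126)^4 + 47.9740/(1+0.126)^4 = 40.0550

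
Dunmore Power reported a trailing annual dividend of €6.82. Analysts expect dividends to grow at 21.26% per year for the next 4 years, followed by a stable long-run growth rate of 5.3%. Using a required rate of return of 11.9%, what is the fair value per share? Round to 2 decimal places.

€183.53

Two-stage DDM. Project D₁…D_4 at 0.2126, terminal growth 0.053, discount at r = 0.119.
D_1 = 8.2699
D_2 = 10.0281
D_3 = 12.1601
D_4 = 14.7453
Terminal value at t=4: TV = D_5/(r−g) = 15.5268/(0.119−0.053) = 235.2551
P₀ = 8.2699/(1+0.119)^1 + 10.0281/(1+0.119)^2 + 12.1601/(1+0.119)^3 + 14.7453/(1+0.119)^4 + 235.2551/(1+0.119)^4 = 183.5262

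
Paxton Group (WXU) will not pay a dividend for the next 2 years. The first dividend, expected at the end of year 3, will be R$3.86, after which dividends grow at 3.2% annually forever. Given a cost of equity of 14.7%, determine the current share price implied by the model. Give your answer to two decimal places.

Deferred-dividend DDM. At t=2 the remaining stream is a growing perpetuity with first payment D_3 = 3.86.
V_2 = D_3/(r−g) = 3.86/(0.147−0.032) = 33.5652
P₀ = V_2/(1+r)^2 = 33.5652/(1+0.147)^2 = 25.5131

R$25.51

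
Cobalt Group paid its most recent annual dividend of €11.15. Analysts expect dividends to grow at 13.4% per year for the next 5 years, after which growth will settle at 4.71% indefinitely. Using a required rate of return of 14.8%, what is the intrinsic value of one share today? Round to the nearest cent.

€162.57

Two-stage DDM. Project D₁…D_5 at 0.134, terminal growth 0.0471, discount at r = 0.148.
D_1 = 12.6441
D_2 = 14.3384
D_3 = 16.2598
D_4 = 18.4386
D_5 = 20.9093
Terminal value at t=5: TV = D_6/(r−g) = 21.8942/(0.148−0.0471) = 216.9887
P₀ = 12.6441/(1+0.148)^1 + 14.3384/(1+0.148)^2 + 16.2598/(1+0.148)^3 + 18.4386/(1+0.148)^4 + 20.9093/(1+0.148)^5 + 216.9887/(1+0.148)^5 = 162.5680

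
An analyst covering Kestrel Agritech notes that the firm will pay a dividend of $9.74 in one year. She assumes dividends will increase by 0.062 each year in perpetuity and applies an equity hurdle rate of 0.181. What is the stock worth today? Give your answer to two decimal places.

Gordon growth model: P₀ = D₁/(r − g), with D₁ = 9.74 given directly.
P₀ = 9.7400 / (0.181 − 0.062) = 9.7400 / 0.119 = 81.8487

$81.85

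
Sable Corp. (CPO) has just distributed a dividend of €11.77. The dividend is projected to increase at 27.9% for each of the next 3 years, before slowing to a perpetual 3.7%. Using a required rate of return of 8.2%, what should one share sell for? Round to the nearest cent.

€497.79

Two-stage DDM. Project D₁…D_3 at 0.279, terminal growth 0.037, discount at r = 0.082.
D_1 = 15.0538
D_2 = 19.2538
D_3 = 24.6257
Terminal value at t=3: TV = D_4/(r−g) = 25.5368/(0.082−0.037) = 567.4849
P₀ = 15.0538/(1+0.082)^1 + 19.2538/(1+0.082)^2 + 24.6257/(1+0.082)^3 + 567.4849/(1+0.082)^3 = 497.7939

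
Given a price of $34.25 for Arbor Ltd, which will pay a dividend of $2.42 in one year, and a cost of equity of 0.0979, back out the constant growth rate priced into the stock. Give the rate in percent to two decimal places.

2.72%

From P₀ = D₁/(r − g), the implied growth is g = r − D₁/P₀.
g = 0.0979 − 2.42/34.25 = 0.0979 − 0.07066 = 0.02724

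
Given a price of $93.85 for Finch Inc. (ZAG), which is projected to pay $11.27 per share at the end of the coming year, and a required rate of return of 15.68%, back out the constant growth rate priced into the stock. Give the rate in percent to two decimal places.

3.67%

From P₀ = D₁/(r − g), the implied growth is g = r − D₁/P₀.
g = 0.1568 − 11.27/93.85 = 0.1568 − 0.12009 = 0.03671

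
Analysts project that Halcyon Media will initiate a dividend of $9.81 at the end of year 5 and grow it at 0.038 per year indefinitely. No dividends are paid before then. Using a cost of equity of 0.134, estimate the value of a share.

$61.79

Deferred-dividend DDM. At t=4 the remaining stream is a growing perpetuity with first payment D_5 = 9.81.
V_4 = D_5/(r−g) = 9.81/(0.134−0.038) = 102.1875
P₀ = V_4/(1+r)^4 = 102.1875/(1+0.134)^4 = 61.7939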